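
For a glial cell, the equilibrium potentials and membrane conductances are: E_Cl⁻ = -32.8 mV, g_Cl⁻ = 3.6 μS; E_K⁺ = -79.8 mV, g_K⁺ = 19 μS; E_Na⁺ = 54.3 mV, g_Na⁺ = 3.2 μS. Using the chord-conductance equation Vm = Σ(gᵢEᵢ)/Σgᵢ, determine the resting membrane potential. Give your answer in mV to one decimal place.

-56.6 mV

Σ gᵢEᵢ = 3.6·(-32.8) + 19·(-79.8) + 3.2·(54.3) = -1460.52
Σ gᵢ = 3.6 + 19 + 3.2 = 25.8
Vm = -1460.52 / 25.8 = -56.61 mV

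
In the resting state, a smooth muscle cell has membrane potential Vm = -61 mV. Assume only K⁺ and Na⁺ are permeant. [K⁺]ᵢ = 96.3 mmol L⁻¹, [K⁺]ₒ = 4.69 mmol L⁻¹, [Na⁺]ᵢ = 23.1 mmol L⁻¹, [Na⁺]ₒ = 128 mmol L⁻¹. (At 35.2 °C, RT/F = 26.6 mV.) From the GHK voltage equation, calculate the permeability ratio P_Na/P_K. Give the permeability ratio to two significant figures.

0.040

Let α = P_Na/P_K. GHK: Vm = 26.6·ln[(Kₒ + α·Naₒ)/(Kᵢ + α·Naᵢ)].
e^(Vm/26.6) = e^(-61.0/26.6) = 0.10094
So 0.10094·(Kᵢ + α·Naᵢ) = Kₒ + α·Naₒ → α = (0.10094·96.3 − 4.69) / (128.0 − 0.10094·23.1)
α = (9.72 − 4.69) / (128.0 − 2.332) = 5.03/125.7 = 0.04003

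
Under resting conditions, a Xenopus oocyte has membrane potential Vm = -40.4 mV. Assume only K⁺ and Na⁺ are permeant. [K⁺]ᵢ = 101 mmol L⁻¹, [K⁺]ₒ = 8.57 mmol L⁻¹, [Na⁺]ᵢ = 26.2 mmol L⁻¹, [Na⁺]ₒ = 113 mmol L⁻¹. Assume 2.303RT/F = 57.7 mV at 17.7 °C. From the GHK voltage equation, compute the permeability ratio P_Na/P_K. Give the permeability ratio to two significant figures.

Let α = P_Na/P_K. GHK: Vm = 57.7·log₁₀[(Kₒ + α·Naₒ)/(Kᵢ + α·Naᵢ)].
10^(Vm/57.7) = 10^(-40.4/57.7) = 0.19945
So 0.19945·(Kᵢ + α·Naᵢ) = Kₒ + α·Naₒ → α = (0.19945·101.0 − 8.57) / (113.0 − 0.19945·26.2)
α = (20.14 − 8.57) / (113.0 − 5.226) = 11.57/107.8 = 0.1074

0.11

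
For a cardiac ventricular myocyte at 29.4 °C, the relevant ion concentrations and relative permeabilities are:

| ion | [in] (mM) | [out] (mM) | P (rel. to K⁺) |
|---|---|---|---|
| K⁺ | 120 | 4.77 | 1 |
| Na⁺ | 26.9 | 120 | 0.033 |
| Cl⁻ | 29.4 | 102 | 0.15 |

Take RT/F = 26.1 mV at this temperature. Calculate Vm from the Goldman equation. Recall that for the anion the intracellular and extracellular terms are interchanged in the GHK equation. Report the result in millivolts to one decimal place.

-61.0 mV

Vm = 26.1 · ln[(Σ P·[cation]ₒ + Σ P·[anion]ᵢ) / (Σ P·[cation]ᵢ + Σ P·[anion]ₒ)]
Numerator = 1×4.77 + 0.033×120 + 0.15×29.4 = 13.14
Denominator = 1×120 + 0.033×26.9 + 0.15×102 = 136.2
Vm = 26.1 · ln(0.096484) = 26.1 × (-2.3384) = -61.03 mV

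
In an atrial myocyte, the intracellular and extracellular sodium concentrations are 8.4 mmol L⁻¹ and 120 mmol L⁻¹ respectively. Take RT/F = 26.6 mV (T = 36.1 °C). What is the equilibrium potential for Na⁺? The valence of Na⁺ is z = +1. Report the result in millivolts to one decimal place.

70.7 mV

E = (26.6/z) · ln([Na⁺]_out/[Na⁺]_in) with z = +1.
= (26.6/1) · ln(120/8.4) = 26.60 · ln(14.29)
= 26.60 · (2.6593) = 70.74 mV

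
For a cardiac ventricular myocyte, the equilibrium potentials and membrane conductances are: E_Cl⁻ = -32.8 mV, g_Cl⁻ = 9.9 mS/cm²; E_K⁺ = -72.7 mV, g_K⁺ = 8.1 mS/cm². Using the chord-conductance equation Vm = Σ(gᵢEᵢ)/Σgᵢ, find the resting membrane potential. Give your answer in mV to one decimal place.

Σ gᵢEᵢ = 9.9·(-32.8) + 8.1·(-72.7) = -913.59
Σ gᵢ = 9.9 + 8.1 = 18
Vm = -913.59 / 18 = -50.75 mV

-50.8 mV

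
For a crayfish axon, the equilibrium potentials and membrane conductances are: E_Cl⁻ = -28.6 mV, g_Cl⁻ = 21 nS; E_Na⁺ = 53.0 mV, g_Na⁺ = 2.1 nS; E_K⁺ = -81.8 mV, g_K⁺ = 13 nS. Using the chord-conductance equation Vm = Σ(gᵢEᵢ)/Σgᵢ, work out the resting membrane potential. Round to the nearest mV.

-43 mV

Σ gᵢEᵢ = 21·(-28.6) + 2.1·(53.0) + 13·(-81.8) = -1552.70
Σ gᵢ = 21 + 2.1 + 13 = 36.1
Vm = -1552.70 / 36.1 = -43.01 mV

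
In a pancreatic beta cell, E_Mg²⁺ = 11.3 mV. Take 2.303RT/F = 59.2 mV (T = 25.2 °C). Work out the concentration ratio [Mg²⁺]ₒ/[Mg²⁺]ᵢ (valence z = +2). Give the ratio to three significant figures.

log₁₀([out]/[in]) = E·z/(59.2) = 11.3 × 2 / 59.2 = 0.3818
[out]/[in] = 10^(0.3818) = 2.409

2.41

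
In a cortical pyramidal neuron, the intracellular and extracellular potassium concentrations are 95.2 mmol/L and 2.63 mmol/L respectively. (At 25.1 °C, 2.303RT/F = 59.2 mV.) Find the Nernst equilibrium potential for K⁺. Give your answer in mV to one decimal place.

-92.3 mV

E = (59.2/z) · log₁₀([K⁺]_out/[K⁺]_in) with z = +1.
= (59.2/1) · log₁₀(2.63/95.2) = 59.20 · log₁₀(0.02763)
= 59.20 · (-1.5587) = -92.27 mV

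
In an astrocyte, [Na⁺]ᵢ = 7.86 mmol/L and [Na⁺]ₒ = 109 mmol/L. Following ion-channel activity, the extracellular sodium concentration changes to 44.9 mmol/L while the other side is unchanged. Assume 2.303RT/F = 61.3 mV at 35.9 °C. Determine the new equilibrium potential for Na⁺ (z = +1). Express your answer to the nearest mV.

46 mV

After the shift: [Na⁺]_out = 44.9, [Na⁺]_in = 7.86 mmol/L.
E_new = (61.3/1)·log₁₀(44.9/7.86) = 61.30 · (0.7568) = 46.39 mV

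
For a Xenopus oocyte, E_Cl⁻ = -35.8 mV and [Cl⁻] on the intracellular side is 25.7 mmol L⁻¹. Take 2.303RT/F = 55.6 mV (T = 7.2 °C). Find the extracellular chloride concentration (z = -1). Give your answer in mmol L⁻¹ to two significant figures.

110 mmol L⁻¹

Nernst: E = (55.6/-1) · log₁₀([out]/[in]), so log₁₀([out]/[in]) = -35.8 × -1 / 55.6 = 0.6439.
[out]/[in] = 10^(0.6439) = 4.404.
[out] = 4.404 × 25.7 = 113.2 mmol L⁻¹.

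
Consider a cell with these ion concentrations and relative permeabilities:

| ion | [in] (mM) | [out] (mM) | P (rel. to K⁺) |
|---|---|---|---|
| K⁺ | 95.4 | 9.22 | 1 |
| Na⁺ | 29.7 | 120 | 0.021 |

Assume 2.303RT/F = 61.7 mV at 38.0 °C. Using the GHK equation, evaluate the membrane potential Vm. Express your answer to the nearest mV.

Vm = 61.7 · log₁₀[(Σ P·[cation]ₒ + Σ P·[anion]ᵢ) / (Σ P·[cation]ᵢ + Σ P·[anion]ₒ)]
Numerator = 1×9.22 + 0.021×120 = 11.74
Denominator = 1×95.4 + 0.021×29.7 = 96.02
Vm = 61.7 · log₁₀(0.12226) = 61.7 × (-0.9127) = -56.31 mV

-56 mV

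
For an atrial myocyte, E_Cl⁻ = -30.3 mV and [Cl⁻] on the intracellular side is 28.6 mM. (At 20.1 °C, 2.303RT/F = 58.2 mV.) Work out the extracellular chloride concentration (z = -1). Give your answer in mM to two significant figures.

95 mM

Nernst: E = (58.2/-1) · log₁₀([out]/[in]), so log₁₀([out]/[in]) = -30.3 × -1 / 58.2 = 0.5206.
[out]/[in] = 10^(0.5206) = 3.316.
[out] = 3.316 × 28.6 = 94.84 mM.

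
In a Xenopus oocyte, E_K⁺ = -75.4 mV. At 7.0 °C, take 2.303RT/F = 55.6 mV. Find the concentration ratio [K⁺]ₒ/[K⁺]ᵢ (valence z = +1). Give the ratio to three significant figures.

log₁₀([out]/[in]) = E·z/(55.6) = -75.4 × 1 / 55.6 = -1.3561
[out]/[in] = 10^(-1.3561) = 0.04404

0.0440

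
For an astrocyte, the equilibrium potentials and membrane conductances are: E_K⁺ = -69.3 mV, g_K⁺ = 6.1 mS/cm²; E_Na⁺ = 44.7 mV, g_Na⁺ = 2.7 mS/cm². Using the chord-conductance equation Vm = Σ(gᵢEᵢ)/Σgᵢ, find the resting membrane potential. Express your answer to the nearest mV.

-34 mV

Σ gᵢEᵢ = 6.1·(-69.3) + 2.7·(44.7) = -302.04
Σ gᵢ = 6.1 + 2.7 = 8.8
Vm = -302.04 / 8.8 = -34.32 mV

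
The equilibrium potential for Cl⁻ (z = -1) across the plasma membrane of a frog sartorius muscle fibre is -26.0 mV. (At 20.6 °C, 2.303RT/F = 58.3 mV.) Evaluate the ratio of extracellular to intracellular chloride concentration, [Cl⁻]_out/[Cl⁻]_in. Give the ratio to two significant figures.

log₁₀([out]/[in]) = E·z/(58.3) = -26.0 × -1 / 58.3 = 0.4460
[out]/[in] = 10^(0.4460) = 2.792

2.8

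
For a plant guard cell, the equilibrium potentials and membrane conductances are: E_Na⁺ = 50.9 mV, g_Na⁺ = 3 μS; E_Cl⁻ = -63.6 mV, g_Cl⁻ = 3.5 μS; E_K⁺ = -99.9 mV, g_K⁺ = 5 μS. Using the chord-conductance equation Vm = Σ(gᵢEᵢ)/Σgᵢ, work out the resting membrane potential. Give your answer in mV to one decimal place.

-49.5 mV

Σ gᵢEᵢ = 3·(50.9) + 3.5·(-63.6) + 5·(-99.9) = -569.40
Σ gᵢ = 3 + 3.5 + 5 = 11.5
Vm = -569.40 / 11.5 = -49.51 mV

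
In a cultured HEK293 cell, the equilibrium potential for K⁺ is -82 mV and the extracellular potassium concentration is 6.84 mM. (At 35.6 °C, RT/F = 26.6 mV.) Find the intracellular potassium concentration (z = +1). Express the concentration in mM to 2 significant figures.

150 mM

Nernst: E = (26.6/1) · ln([out]/[in]), so ln([out]/[in]) = -82.0 × 1 / 26.6 = -3.0827.
[out]/[in] = e^(-3.0827) = 0.04584.
[in] = 6.84 / 0.04584 = 149.2 mM.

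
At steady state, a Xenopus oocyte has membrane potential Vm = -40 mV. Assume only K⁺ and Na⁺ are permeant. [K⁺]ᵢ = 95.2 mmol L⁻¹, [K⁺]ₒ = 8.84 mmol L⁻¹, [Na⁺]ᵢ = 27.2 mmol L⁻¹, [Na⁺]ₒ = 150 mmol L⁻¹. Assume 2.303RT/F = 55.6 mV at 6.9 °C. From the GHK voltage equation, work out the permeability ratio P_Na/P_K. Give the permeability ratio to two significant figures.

Let α = P_Na/P_K. GHK: Vm = 55.6·log₁₀[(Kₒ + α·Naₒ)/(Kᵢ + α·Naᵢ)].
10^(Vm/55.6) = 10^(-40.0/55.6) = 0.1908
So 0.1908·(Kᵢ + α·Naᵢ) = Kₒ + α·Naₒ → α = (0.1908·95.2 − 8.84) / (150.0 − 0.1908·27.2)
α = (18.16 − 8.84) / (150.0 − 5.19) = 9.324/144.8 = 0.06439

0.064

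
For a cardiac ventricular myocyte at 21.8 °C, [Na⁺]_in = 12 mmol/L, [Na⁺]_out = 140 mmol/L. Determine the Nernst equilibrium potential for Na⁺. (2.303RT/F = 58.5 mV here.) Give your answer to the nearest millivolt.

62 mV

E = (58.5/z) · log₁₀([Na⁺]_out/[Na⁺]_in) with z = +1.
= (58.5/1) · log₁₀(140/12) = 58.50 · log₁₀(11.67)
= 58.50 · (1.0669) = 62.42 mV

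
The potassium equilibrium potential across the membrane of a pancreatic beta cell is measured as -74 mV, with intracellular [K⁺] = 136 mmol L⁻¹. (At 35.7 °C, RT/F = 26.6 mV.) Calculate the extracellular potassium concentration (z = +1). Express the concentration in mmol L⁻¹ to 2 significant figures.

Nernst: E = (26.6/1) · ln([out]/[in]), so ln([out]/[in]) = -74.0 × 1 / 26.6 = -2.7820.
[out]/[in] = e^(-2.7820) = 0.06192.
[out] = 0.06192 × 136 = 8.421 mmol L⁻¹.

8.4 mmol L⁻¹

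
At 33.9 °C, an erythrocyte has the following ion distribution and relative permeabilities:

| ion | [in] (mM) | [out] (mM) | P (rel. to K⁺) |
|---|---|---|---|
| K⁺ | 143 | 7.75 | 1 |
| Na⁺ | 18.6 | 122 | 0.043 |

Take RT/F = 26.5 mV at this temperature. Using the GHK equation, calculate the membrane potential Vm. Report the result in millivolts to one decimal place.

Vm = 26.5 · ln[(Σ P·[cation]ₒ + Σ P·[anion]ᵢ) / (Σ P·[cation]ᵢ + Σ P·[anion]ₒ)]
Numerator = 1×7.75 + 0.043×122 = 13
Denominator = 1×143 + 0.043×18.6 = 143.8
Vm = 26.5 · ln(0.090376) = 26.5 × (-2.4038) = -63.70 mV

-63.7 mV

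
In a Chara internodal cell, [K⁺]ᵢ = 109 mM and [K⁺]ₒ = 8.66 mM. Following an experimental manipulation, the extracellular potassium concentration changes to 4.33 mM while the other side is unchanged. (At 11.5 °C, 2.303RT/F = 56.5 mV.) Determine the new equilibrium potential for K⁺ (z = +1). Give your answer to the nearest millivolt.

After the shift: [K⁺]_out = 4.33, [K⁺]_in = 109 mM.
E_new = (56.5/1)·log₁₀(4.33/109) = 56.50 · (-1.4009) = -79.15 mV

-79 mV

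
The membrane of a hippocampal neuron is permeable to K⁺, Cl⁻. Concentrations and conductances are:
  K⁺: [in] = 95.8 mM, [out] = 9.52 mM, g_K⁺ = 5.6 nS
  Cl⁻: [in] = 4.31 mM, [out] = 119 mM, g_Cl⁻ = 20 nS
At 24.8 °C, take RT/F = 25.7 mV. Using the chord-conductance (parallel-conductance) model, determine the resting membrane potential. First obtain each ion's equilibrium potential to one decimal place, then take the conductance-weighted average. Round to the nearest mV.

-80 mV

E_K⁺ = (25.7/1)·ln(9.52/95.8) = -59.3 mV
E_Cl⁻ = (25.7/-1)·ln(119/4.31) = -85.3 mV
Vm = (Σ gᵢEᵢ)/(Σ gᵢ) = (5.6·-59.3 + 20·-85.3) / (5.6 + 20)
= -2038.08 / 25.6 = -79.61 mV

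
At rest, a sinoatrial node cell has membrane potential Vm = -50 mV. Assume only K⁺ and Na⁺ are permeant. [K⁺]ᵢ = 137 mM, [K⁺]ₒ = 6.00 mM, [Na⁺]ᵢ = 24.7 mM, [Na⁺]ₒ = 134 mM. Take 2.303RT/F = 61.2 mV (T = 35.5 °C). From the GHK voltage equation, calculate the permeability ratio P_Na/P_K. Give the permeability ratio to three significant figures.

Let α = P_Na/P_K. GHK: Vm = 61.2·log₁₀[(Kₒ + α·Naₒ)/(Kᵢ + α·Naᵢ)].
10^(Vm/61.2) = 10^(-50.0/61.2) = 0.15241
So 0.15241·(Kᵢ + α·Naᵢ) = Kₒ + α·Naₒ → α = (0.15241·137.0 − 6.0) / (134.0 − 0.15241·24.7)
α = (20.88 − 6.0) / (134.0 − 3.764) = 14.88/130.2 = 0.1143

0.114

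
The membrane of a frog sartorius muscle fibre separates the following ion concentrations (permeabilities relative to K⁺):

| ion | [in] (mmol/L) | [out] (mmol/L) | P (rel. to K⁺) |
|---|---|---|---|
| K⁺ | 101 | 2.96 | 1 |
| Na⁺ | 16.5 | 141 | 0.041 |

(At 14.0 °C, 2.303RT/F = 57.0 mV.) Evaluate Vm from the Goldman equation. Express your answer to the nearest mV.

Vm = 57.0 · log₁₀[(Σ P·[cation]ₒ + Σ P·[anion]ᵢ) / (Σ P·[cation]ᵢ + Σ P·[anion]ₒ)]
Numerator = 1×2.96 + 0.041×141 = 8.741
Denominator = 1×101 + 0.041×16.5 = 101.7
Vm = 57.0 · log₁₀(0.085969) = 57.0 × (-1.0657) = -60.74 mV

-61 mV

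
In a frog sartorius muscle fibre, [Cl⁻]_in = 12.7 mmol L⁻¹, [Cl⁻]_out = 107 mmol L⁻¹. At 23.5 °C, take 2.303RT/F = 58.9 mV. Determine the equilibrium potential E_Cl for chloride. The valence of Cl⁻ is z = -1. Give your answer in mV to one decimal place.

E = (58.9/z) · log₁₀([Cl⁻]_out/[Cl⁻]_in) with z = -1.
For an anion, dividing by z = -1 reverses the sign.
= (58.9/-1) · log₁₀(107/12.7) = -58.90 · log₁₀(8.425)
= -58.90 · (0.9256) = -54.52 mV

-54.5 mV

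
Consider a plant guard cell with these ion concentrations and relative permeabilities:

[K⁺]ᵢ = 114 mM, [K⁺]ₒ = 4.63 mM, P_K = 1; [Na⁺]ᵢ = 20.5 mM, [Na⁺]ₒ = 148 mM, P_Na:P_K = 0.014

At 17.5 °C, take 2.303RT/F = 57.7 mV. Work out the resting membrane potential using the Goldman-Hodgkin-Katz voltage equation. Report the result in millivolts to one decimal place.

-71.1 mV

Vm = 57.7 · log₁₀[(Σ P·[cation]ₒ + Σ P·[anion]ᵢ) / (Σ P·[cation]ᵢ + Σ P·[anion]ₒ)]
Numerator = 1×4.63 + 0.014×148 = 6.702
Denominator = 1×114 + 0.014×20.5 = 114.3
Vm = 57.7 · log₁₀(0.058642) = 57.7 × (-1.2318) = -71.07 mV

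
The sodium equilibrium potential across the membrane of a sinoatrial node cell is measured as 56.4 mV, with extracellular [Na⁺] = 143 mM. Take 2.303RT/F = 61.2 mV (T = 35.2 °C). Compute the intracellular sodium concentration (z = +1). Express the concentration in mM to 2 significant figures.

17 mM

Nernst: E = (61.2/1) · log₁₀([out]/[in]), so log₁₀([out]/[in]) = 56.4 × 1 / 61.2 = 0.9216.
[out]/[in] = 10^(0.9216) = 8.348.
[in] = 143 / 8.348 = 17.13 mM.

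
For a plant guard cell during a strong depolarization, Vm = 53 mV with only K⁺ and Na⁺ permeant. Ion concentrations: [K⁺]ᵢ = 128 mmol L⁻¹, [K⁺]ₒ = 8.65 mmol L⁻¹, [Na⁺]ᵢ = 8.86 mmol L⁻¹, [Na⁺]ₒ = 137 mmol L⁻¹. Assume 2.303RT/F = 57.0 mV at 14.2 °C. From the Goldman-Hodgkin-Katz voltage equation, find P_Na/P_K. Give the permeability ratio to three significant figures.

Let α = P_Na/P_K. GHK: Vm = 57.0·log₁₀[(Kₒ + α·Naₒ)/(Kᵢ + α·Naᵢ)].
10^(Vm/57.0) = 10^(53.0/57.0) = 8.5079
So 8.5079·(Kᵢ + α·Naᵢ) = Kₒ + α·Naₒ → α = (8.5079·128.0 − 8.65) / (137.0 − 8.5079·8.86)
α = (1089 − 8.65) / (137.0 − 75.38) = 1080/61.62 = 17.53

17.5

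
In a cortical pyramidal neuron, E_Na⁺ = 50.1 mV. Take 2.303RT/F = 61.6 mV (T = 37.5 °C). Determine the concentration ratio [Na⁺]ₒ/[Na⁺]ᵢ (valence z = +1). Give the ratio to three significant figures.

log₁₀([out]/[in]) = E·z/(61.6) = 50.1 × 1 / 61.6 = 0.8133
[out]/[in] = 10^(0.8133) = 6.506

6.51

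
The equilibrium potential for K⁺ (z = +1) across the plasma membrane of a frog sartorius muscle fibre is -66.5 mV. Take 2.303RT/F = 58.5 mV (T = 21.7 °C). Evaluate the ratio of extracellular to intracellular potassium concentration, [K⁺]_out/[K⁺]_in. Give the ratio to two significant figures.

0.073

log₁₀([out]/[in]) = E·z/(58.5) = -66.5 × 1 / 58.5 = -1.1368
[out]/[in] = 10^(-1.1368) = 0.07299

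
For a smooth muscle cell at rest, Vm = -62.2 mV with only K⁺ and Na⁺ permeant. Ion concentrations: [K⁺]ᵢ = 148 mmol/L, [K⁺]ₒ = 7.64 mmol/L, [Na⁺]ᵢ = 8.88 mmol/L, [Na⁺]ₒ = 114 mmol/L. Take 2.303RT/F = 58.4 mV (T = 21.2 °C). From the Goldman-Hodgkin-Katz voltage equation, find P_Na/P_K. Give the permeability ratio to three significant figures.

0.0450

Let α = P_Na/P_K. GHK: Vm = 58.4·log₁₀[(Kₒ + α·Naₒ)/(Kᵢ + α·Naᵢ)].
10^(Vm/58.4) = 10^(-62.2/58.4) = 0.086086
So 0.086086·(Kᵢ + α·Naᵢ) = Kₒ + α·Naₒ → α = (0.086086·148.0 − 7.64) / (114.0 − 0.086086·8.88)
α = (12.74 − 7.64) / (114.0 − 0.7644) = 5.101/113.2 = 0.04505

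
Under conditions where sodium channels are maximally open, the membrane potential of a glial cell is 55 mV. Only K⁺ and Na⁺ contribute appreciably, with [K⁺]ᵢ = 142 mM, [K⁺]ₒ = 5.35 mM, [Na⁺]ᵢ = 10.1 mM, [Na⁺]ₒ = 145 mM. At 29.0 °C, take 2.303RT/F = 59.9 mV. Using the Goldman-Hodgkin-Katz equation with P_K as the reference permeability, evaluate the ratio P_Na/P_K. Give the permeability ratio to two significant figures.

19

Let α = P_Na/P_K. GHK: Vm = 59.9·log₁₀[(Kₒ + α·Naₒ)/(Kᵢ + α·Naᵢ)].
10^(Vm/59.9) = 10^(55.0/59.9) = 8.2832
So 8.2832·(Kᵢ + α·Naᵢ) = Kₒ + α·Naₒ → α = (8.2832·142.0 − 5.35) / (145.0 − 8.2832·10.1)
α = (1176 − 5.35) / (145.0 − 83.66) = 1171/61.34 = 19.09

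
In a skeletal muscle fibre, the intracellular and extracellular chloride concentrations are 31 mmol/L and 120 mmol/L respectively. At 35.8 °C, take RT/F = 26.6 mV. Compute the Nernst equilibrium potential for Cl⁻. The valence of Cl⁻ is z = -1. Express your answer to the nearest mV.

E = (26.6/z) · ln([Cl⁻]_out/[Cl⁻]_in) with z = -1.
For an anion, dividing by z = -1 reverses the sign.
= (26.6/-1) · ln(120/31) = -26.60 · ln(3.871)
= -26.60 · (1.3535) = -36.00 mV

-36 mV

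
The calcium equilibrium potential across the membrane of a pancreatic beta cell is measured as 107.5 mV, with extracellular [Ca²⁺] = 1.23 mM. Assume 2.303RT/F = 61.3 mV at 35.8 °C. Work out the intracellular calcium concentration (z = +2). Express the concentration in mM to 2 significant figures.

Nernst: E = (61.3/2) · log₁₀([out]/[in]), so log₁₀([out]/[in]) = 107.5 × 2 / 61.3 = 3.5073.
[out]/[in] = 10^(3.5073) = 3216.
[in] = 1.23 / 3216 = 0.0003824 mM.

0.00038 mM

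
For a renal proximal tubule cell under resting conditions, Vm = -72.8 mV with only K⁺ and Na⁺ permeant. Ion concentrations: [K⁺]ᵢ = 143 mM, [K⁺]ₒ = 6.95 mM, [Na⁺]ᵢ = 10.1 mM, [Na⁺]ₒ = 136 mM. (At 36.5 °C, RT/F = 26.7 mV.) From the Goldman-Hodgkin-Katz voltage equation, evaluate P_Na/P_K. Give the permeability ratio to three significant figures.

Let α = P_Na/P_K. GHK: Vm = 26.7·ln[(Kₒ + α·Naₒ)/(Kᵢ + α·Naᵢ)].
e^(Vm/26.7) = e^(-72.8/26.7) = 0.065442
So 0.065442·(Kᵢ + α·Naᵢ) = Kₒ + α·Naₒ → α = (0.065442·143.0 − 6.95) / (136.0 − 0.065442·10.1)
α = (9.358 − 6.95) / (136.0 − 0.661) = 2.408/135.3 = 0.01779

0.0178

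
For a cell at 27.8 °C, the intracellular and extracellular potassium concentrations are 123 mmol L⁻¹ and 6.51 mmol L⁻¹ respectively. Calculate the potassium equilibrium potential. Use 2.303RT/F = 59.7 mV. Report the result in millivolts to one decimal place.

E = (59.7/z) · log₁₀([K⁺]_out/[K⁺]_in) with z = +1.
= (59.7/1) · log₁₀(6.51/123) = 59.70 · log₁₀(0.05293)
= 59.70 · (-1.2763) = -76.20 mV

-76.2 mV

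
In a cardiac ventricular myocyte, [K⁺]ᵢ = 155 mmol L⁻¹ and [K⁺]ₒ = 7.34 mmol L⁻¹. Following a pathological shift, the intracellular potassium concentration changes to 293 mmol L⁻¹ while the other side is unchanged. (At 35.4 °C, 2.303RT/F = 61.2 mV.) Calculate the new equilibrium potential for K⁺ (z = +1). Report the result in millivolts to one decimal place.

After the shift: [K⁺]_out = 7.34, [K⁺]_in = 293 mmol L⁻¹.
E_new = (61.2/1)·log₁₀(7.34/293) = 61.20 · (-1.6012) = -97.99 mV

-98.0 mV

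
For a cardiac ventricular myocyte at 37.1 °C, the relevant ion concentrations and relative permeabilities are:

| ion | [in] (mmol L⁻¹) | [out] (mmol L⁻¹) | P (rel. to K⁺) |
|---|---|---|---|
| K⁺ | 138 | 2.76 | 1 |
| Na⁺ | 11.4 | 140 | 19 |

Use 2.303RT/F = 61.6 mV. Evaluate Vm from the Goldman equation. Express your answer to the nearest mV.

Vm = 61.6 · log₁₀[(Σ P·[cation]ₒ + Σ P·[anion]ᵢ) / (Σ P·[cation]ᵢ + Σ P·[anion]ₒ)]
Numerator = 1×2.76 + 19×140 = 2663
Denominator = 1×138 + 19×11.4 = 354.6
Vm = 61.6 · log₁₀(7.5092) = 61.6 × (0.8756) = 53.94 mV

54 mV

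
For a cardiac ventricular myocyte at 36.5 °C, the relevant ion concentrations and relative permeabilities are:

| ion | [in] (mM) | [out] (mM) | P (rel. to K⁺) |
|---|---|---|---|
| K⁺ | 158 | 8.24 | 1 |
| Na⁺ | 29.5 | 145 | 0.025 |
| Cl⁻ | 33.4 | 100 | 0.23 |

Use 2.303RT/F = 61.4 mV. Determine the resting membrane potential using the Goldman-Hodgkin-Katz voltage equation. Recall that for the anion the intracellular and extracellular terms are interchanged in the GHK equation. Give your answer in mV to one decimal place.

Vm = 61.4 · log₁₀[(Σ P·[cation]ₒ + Σ P·[anion]ᵢ) / (Σ P·[cation]ᵢ + Σ P·[anion]ₒ)]
Numerator = 1×8.24 + 0.025×145 + 0.23×33.4 = 19.55
Denominator = 1×158 + 0.025×29.5 + 0.23×100 = 181.7
Vm = 61.4 · log₁₀(0.10756) = 61.4 × (-0.9684) = -59.46 mV

-59.5 mV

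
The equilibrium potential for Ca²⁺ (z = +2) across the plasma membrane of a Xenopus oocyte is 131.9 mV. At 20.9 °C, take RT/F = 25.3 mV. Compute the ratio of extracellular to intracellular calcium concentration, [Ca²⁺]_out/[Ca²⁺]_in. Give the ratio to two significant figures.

34000

ln([out]/[in]) = E·z/(25.3) = 131.9 × 2 / 25.3 = 10.4269
[out]/[in] = e^(10.4269) = 3.375e+04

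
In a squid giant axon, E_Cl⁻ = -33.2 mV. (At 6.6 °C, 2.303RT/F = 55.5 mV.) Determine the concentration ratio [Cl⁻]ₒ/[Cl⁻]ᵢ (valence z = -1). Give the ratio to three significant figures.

log₁₀([out]/[in]) = E·z/(55.5) = -33.2 × -1 / 55.5 = 0.5982
[out]/[in] = 10^(0.5982) = 3.965

3.96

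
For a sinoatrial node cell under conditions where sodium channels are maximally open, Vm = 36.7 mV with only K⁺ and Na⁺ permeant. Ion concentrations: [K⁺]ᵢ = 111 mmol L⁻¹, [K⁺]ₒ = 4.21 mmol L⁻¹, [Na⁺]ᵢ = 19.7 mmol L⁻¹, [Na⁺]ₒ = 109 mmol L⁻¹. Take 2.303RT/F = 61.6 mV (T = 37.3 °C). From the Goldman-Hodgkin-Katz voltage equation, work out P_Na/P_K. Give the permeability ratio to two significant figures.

Let α = P_Na/P_K. GHK: Vm = 61.6·log₁₀[(Kₒ + α·Naₒ)/(Kᵢ + α·Naᵢ)].
10^(Vm/61.6) = 10^(36.7/61.6) = 3.9426
So 3.9426·(Kᵢ + α·Naᵢ) = Kₒ + α·Naₒ → α = (3.9426·111.0 − 4.21) / (109.0 − 3.9426·19.7)
α = (437.6 − 4.21) / (109.0 − 77.67) = 433.4/31.33 = 13.83

14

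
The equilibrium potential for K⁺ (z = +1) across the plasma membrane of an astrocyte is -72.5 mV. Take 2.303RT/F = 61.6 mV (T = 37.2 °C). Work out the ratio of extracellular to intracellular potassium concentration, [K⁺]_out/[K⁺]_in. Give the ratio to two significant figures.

log₁₀([out]/[in]) = E·z/(61.6) = -72.5 × 1 / 61.6 = -1.1769
[out]/[in] = 10^(-1.1769) = 0.06654

0.067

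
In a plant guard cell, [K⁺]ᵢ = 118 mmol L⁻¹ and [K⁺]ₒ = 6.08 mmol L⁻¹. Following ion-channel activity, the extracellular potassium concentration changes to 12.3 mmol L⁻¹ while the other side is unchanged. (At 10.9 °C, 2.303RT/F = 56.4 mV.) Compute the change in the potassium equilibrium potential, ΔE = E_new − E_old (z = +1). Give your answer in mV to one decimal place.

17.3 mV

E_old = (56.4/1)·log₁₀(6.08/118) = -72.64 mV
E_new = (56.4/1)·log₁₀(12.3/118) = -55.38 mV
ΔE = -55.38 − (-72.64) = 17.26 mV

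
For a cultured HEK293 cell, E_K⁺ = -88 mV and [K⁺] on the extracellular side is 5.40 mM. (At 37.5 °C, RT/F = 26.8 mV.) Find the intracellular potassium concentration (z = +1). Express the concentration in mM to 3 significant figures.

144 mM

Nernst: E = (26.8/1) · ln([out]/[in]), so ln([out]/[in]) = -88.0 × 1 / 26.8 = -3.2836.
[out]/[in] = e^(-3.2836) = 0.03749.
[in] = 5.40 / 0.03749 = 144 mM.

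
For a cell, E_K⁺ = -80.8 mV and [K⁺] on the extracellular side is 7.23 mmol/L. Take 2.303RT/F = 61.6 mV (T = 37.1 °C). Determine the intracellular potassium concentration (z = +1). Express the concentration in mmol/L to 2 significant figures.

150 mmol/L

Nernst: E = (61.6/1) · log₁₀([out]/[in]), so log₁₀([out]/[in]) = -80.8 × 1 / 61.6 = -1.3117.
[out]/[in] = 10^(-1.3117) = 0.04879.
[in] = 7.23 / 0.04879 = 148.2 mmol/L.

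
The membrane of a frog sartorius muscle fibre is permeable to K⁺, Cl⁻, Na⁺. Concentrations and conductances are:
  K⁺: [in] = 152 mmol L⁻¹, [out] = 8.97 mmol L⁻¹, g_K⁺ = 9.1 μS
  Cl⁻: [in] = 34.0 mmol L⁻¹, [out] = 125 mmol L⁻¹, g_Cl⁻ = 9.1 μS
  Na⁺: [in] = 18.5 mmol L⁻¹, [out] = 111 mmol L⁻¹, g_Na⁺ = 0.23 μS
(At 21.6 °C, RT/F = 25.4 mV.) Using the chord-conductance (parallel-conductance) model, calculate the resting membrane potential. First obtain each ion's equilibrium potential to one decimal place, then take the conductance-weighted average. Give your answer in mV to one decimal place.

-51.3 mV

E_K⁺ = (25.4/1)·ln(8.97/152) = -71.9 mV
E_Cl⁻ = (25.4/-1)·ln(125/34.0) = -33.1 mV
E_Na⁺ = (25.4/1)·ln(111/18.5) = 45.5 mV
Vm = (Σ gᵢEᵢ)/(Σ gᵢ) = (9.1·-71.9 + 9.1·-33.1 + 0.23·45.5) / (9.1 + 9.1 + 0.23)
= -945.04 / 18.43 = -51.28 mV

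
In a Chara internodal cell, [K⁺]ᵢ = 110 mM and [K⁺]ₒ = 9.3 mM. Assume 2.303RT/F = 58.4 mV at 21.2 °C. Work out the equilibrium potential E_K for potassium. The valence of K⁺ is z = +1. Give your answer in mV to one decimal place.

-62.7 mV

E = (58.4/z) · log₁₀([K⁺]_out/[K⁺]_in) with z = +1.
= (58.4/1) · log₁₀(9.3/110) = 58.40 · log₁₀(0.08455)
= 58.40 · (-1.0729) = -62.66 mV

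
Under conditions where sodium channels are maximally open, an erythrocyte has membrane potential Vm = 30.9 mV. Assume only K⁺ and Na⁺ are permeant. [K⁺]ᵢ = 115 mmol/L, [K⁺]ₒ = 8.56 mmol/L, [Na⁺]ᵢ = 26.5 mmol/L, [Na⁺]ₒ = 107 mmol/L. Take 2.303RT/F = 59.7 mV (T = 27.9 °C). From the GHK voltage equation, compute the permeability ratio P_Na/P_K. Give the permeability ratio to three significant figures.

Let α = P_Na/P_K. GHK: Vm = 59.7·log₁₀[(Kₒ + α·Naₒ)/(Kᵢ + α·Naᵢ)].
10^(Vm/59.7) = 10^(30.9/59.7) = 3.293
So 3.293·(Kᵢ + α·Naᵢ) = Kₒ + α·Naₒ → α = (3.293·115.0 − 8.56) / (107.0 − 3.293·26.5)
α = (378.7 − 8.56) / (107.0 − 87.26) = 370.1/19.74 = 18.75

18.8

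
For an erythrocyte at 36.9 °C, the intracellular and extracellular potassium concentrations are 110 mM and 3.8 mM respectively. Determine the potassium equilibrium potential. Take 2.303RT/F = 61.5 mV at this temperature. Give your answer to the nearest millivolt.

E = (61.5/z) · log₁₀([K⁺]_out/[K⁺]_in) with z = +1.
= (61.5/1) · log₁₀(3.8/110) = 61.50 · log₁₀(0.03455)
= 61.50 · (-1.4616) = -89.89 mV

-90 mV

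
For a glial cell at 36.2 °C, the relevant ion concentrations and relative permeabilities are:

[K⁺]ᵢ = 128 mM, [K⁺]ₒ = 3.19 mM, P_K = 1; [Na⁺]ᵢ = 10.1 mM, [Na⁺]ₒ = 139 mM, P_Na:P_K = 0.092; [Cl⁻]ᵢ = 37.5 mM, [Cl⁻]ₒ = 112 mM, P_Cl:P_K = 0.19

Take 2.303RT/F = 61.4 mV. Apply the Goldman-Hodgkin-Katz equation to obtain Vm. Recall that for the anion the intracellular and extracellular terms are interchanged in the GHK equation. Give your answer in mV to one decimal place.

-49.9 mV

Vm = 61.4 · log₁₀[(Σ P·[cation]ₒ + Σ P·[anion]ᵢ) / (Σ P·[cation]ᵢ + Σ P·[anion]ₒ)]
Numerator = 1×3.19 + 0.092×139 + 0.19×37.5 = 23.1
Denominator = 1×128 + 0.092×10.1 + 0.19×112 = 150.2
Vm = 61.4 · log₁₀(0.15381) = 61.4 × (-0.8130) = -49.92 mV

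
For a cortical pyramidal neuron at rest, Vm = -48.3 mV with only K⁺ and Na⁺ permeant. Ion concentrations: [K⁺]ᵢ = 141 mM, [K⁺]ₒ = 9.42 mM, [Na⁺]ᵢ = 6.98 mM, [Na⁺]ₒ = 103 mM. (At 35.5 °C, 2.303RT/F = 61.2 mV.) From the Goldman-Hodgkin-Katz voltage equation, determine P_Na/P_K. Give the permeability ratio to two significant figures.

Let α = P_Na/P_K. GHK: Vm = 61.2·log₁₀[(Kₒ + α·Naₒ)/(Kᵢ + α·Naᵢ)].
10^(Vm/61.2) = 10^(-48.3/61.2) = 0.16247
So 0.16247·(Kᵢ + α·Naᵢ) = Kₒ + α·Naₒ → α = (0.16247·141.0 − 9.42) / (103.0 − 0.16247·6.98)
α = (22.91 − 9.42) / (103.0 − 1.134) = 13.49/101.9 = 0.1324

0.13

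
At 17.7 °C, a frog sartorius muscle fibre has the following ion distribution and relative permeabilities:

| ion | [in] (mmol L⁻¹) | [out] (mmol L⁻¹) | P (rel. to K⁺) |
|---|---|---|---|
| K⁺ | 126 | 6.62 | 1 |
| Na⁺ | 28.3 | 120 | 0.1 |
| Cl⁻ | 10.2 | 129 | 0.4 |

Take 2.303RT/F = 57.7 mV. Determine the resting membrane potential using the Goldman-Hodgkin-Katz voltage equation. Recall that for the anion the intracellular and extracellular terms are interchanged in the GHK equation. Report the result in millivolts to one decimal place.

-51.9 mV

Vm = 57.7 · log₁₀[(Σ P·[cation]ₒ + Σ P·[anion]ᵢ) / (Σ P·[cation]ᵢ + Σ P·[anion]ₒ)]
Numerator = 1×6.62 + 0.1×120 + 0.4×10.2 = 22.7
Denominator = 1×126 + 0.1×28.3 + 0.4×129 = 180.4
Vm = 57.7 · log₁₀(0.12581) = 57.7 × (-0.9003) = -51.95 mV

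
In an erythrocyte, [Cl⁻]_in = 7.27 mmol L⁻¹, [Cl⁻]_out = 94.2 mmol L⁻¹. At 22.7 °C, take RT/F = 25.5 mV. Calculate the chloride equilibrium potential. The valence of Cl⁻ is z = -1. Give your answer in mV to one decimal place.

-65.3 mV

E = (25.5/z) · ln([Cl⁻]_out/[Cl⁻]_in) with z = -1.
For an anion, dividing by z = -1 reverses the sign.
= (25.5/-1) · ln(94.2/7.27) = -25.50 · ln(12.96)
= -25.50 · (2.5617) = -65.32 mV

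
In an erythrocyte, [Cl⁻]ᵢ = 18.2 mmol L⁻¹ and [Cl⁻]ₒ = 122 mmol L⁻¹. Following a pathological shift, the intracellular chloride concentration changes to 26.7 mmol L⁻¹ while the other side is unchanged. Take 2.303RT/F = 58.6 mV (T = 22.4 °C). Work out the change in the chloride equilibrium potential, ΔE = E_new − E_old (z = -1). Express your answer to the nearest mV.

10 mV

E_old = (58.6/-1)·log₁₀(122/18.2) = -48.42 mV
E_new = (58.6/-1)·log₁₀(122/26.7) = -38.67 mV
ΔE = -38.67 − (-48.42) = 9.75 mV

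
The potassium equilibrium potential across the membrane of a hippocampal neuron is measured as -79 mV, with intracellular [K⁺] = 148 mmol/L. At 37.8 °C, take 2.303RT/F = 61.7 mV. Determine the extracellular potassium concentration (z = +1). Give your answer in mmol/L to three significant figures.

7.76 mmol/L

Nernst: E = (61.7/1) · log₁₀([out]/[in]), so log₁₀([out]/[in]) = -79.0 × 1 / 61.7 = -1.2804.
[out]/[in] = 10^(-1.2804) = 0.05243.
[out] = 0.05243 × 148 = 7.76 mmol/L.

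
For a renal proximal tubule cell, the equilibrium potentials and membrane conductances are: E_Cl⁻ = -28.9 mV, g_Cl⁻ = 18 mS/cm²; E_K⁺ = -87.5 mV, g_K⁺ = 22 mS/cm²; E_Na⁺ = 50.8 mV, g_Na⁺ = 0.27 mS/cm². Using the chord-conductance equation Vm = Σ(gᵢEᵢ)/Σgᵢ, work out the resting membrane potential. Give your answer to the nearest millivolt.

Σ gᵢEᵢ = 18·(-28.9) + 22·(-87.5) + 0.27·(50.8) = -2431.48
Σ gᵢ = 18 + 22 + 0.27 = 40.27
Vm = -2431.48 / 40.27 = -60.38 mV

-60 mV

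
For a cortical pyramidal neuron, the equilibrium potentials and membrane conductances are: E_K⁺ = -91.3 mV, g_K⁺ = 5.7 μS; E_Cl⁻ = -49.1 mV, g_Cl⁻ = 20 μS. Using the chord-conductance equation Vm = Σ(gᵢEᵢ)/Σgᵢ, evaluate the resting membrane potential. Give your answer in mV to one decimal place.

-58.5 mV

Σ gᵢEᵢ = 5.7·(-91.3) + 20·(-49.1) = -1502.41
Σ gᵢ = 5.7 + 20 = 25.7
Vm = -1502.41 / 25.7 = -58.46 mV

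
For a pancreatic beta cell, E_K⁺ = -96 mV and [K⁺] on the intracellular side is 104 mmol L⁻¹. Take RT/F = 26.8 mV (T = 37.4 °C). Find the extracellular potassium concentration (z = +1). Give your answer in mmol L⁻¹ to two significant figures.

2.9 mmol L⁻¹

Nernst: E = (26.8/1) · ln([out]/[in]), so ln([out]/[in]) = -96.0 × 1 / 26.8 = -3.5821.
[out]/[in] = e^(-3.5821) = 0.02782.
[out] = 0.02782 × 104 = 2.893 mmol L⁻¹.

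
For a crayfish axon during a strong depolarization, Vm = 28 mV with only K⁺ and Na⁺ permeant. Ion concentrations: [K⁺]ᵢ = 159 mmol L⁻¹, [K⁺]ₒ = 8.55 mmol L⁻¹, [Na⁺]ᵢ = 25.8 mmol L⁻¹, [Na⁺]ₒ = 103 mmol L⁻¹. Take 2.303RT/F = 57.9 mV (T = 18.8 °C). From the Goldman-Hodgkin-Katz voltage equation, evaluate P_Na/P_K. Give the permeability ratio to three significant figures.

Let α = P_Na/P_K. GHK: Vm = 57.9·log₁₀[(Kₒ + α·Naₒ)/(Kᵢ + α·Naᵢ)].
10^(Vm/57.9) = 10^(28.0/57.9) = 3.045
So 3.045·(Kᵢ + α·Naᵢ) = Kₒ + α·Naₒ → α = (3.045·159.0 − 8.55) / (103.0 − 3.045·25.8)
α = (484.2 − 8.55) / (103.0 − 78.56) = 475.6/24.44 = 19.46

19.5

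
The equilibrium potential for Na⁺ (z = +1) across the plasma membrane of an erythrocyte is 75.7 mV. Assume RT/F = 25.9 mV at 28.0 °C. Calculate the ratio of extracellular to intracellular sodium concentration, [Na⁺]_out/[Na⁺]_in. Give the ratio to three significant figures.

ln([out]/[in]) = E·z/(25.9) = 75.7 × 1 / 25.9 = 2.9228
[out]/[in] = e^(2.9228) = 18.59

18.6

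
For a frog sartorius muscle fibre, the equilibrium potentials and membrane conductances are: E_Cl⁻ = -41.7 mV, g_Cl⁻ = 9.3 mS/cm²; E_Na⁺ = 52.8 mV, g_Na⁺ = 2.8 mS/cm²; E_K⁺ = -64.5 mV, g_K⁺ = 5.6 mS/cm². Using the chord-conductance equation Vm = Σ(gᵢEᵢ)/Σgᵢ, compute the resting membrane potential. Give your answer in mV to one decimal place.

Σ gᵢEᵢ = 9.3·(-41.7) + 2.8·(52.8) + 5.6·(-64.5) = -601.17
Σ gᵢ = 9.3 + 2.8 + 5.6 = 17.7
Vm = -601.17 / 17.7 = -33.96 mV

-34.0 mV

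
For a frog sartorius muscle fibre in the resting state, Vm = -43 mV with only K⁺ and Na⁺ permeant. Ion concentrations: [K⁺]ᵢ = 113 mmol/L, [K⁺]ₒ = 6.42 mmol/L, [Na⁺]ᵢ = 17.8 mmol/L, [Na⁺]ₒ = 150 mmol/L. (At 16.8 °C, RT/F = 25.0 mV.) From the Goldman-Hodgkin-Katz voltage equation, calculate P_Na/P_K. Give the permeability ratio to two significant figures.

0.094

Let α = P_Na/P_K. GHK: Vm = 25.0·ln[(Kₒ + α·Naₒ)/(Kᵢ + α·Naᵢ)].
e^(Vm/25.0) = e^(-43.0/25.0) = 0.17907
So 0.17907·(Kᵢ + α·Naᵢ) = Kₒ + α·Naₒ → α = (0.17907·113.0 − 6.42) / (150.0 − 0.17907·17.8)
α = (20.23 − 6.42) / (150.0 − 3.187) = 13.81/146.8 = 0.0941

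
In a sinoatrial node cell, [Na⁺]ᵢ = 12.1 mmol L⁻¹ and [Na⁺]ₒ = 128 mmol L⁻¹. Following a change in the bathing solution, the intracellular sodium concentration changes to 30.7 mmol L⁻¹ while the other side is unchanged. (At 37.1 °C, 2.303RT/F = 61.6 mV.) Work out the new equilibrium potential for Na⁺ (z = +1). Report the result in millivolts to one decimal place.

After the shift: [Na⁺]_out = 128, [Na⁺]_in = 30.7 mmol L⁻¹.
E_new = (61.6/1)·log₁₀(128/30.7) = 61.60 · (0.6201) = 38.20 mV

38.2 mV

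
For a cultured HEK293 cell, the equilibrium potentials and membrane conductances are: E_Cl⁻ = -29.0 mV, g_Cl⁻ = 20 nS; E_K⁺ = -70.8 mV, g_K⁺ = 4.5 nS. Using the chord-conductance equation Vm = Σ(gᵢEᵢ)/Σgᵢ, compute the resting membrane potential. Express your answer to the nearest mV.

Σ gᵢEᵢ = 20·(-29.0) + 4.5·(-70.8) = -898.60
Σ gᵢ = 20 + 4.5 = 24.5
Vm = -898.60 / 24.5 = -36.68 mV

-37 mV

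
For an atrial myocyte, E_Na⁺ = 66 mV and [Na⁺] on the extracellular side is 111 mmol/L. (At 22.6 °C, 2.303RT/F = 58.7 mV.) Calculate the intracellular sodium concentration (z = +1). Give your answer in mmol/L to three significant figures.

Nernst: E = (58.7/1) · log₁₀([out]/[in]), so log₁₀([out]/[in]) = 66.0 × 1 / 58.7 = 1.1244.
[out]/[in] = 10^(1.1244) = 13.32.
[in] = 111 / 13.32 = 8.336 mmol/L.

8.34 mmol/L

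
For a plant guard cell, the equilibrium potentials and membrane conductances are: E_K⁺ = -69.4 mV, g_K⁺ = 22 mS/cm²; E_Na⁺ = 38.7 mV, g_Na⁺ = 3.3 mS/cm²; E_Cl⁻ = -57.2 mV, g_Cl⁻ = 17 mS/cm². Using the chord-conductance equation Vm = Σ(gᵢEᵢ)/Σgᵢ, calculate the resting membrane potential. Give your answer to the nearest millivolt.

Σ gᵢEᵢ = 22·(-69.4) + 3.3·(38.7) + 17·(-57.2) = -2371.49
Σ gᵢ = 22 + 3.3 + 17 = 42.3
Vm = -2371.49 / 42.3 = -56.06 mV

-56 mV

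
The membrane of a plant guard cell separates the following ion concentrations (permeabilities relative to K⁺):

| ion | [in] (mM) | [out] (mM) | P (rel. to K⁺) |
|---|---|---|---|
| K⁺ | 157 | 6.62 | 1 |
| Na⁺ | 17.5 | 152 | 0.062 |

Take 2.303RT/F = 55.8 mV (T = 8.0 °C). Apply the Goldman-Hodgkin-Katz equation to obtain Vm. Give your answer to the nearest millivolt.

Vm = 55.8 · log₁₀[(Σ P·[cation]ₒ + Σ P·[anion]ᵢ) / (Σ P·[cation]ᵢ + Σ P·[anion]ₒ)]
Numerator = 1×6.62 + 0.062×152 = 16.04
Denominator = 1×157 + 0.062×17.5 = 158.1
Vm = 55.8 · log₁₀(0.10149) = 55.8 × (-0.9936) = -55.44 mV

-55 mV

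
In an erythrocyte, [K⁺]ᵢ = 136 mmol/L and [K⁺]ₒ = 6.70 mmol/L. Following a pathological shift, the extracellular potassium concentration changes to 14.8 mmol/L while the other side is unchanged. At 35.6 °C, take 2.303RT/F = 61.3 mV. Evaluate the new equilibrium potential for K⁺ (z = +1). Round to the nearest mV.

-59 mV

After the shift: [K⁺]_out = 14.8, [K⁺]_in = 136 mmol/L.
E_new = (61.3/1)·log₁₀(14.8/136) = 61.30 · (-0.9633) = -59.05 mV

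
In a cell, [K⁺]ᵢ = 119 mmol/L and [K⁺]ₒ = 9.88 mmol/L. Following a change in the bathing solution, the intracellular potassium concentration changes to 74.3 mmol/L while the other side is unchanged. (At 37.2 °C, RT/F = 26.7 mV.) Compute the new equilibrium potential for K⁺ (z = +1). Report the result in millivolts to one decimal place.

-53.9 mV

After the shift: [K⁺]_out = 9.88, [K⁺]_in = 74.3 mmol/L.
E_new = (26.7/1)·ln(9.88/74.3) = 26.70 · (-2.0176) = -53.87 mV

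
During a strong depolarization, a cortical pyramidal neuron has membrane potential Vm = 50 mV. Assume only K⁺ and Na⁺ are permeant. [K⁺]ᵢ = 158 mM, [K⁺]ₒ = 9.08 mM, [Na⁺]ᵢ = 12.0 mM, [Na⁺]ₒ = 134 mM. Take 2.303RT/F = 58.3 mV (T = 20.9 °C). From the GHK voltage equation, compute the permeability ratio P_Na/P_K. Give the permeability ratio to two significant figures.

Let α = P_Na/P_K. GHK: Vm = 58.3·log₁₀[(Kₒ + α·Naₒ)/(Kᵢ + α·Naᵢ)].
10^(Vm/58.3) = 10^(50.0/58.3) = 7.205
So 7.205·(Kᵢ + α·Naᵢ) = Kₒ + α·Naₒ → α = (7.205·158.0 − 9.08) / (134.0 − 7.205·12.0)
α = (1138 − 9.08) / (134.0 − 86.46) = 1129/47.54 = 23.75

24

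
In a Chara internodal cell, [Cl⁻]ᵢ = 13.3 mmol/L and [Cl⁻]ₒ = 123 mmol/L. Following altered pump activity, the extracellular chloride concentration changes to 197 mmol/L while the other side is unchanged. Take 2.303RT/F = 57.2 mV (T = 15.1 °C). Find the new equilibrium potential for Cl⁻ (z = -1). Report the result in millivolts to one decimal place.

After the shift: [Cl⁻]_out = 197, [Cl⁻]_in = 13.3 mmol/L.
E_new = (57.2/-1)·log₁₀(197/13.3) = -57.20 · (1.1706) = -66.96 mV

-67.0 mV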